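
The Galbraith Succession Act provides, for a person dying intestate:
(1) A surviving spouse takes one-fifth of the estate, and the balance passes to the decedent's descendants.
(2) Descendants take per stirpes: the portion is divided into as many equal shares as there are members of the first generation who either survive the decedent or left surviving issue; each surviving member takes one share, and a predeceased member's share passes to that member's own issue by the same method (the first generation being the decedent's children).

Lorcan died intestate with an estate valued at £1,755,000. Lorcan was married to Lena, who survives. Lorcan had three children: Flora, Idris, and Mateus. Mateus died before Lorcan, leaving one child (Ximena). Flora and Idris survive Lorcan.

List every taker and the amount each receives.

Lena: £351,000; Flora: £468,000; Idris: £468,000; Ximena: £468,000

Lena takes one-fifth of £1,755,000 = £351,000. The remaining £1,404,000 passes to the descendants.
The descendants' portion (£1,404,000) is divided into 3 shares of £468,000: Flora and Idris each take £468,000; Mateus's £468,000 share passes to Mateus's issue.
Mateus's share (£468,000) passes entirely to Ximena.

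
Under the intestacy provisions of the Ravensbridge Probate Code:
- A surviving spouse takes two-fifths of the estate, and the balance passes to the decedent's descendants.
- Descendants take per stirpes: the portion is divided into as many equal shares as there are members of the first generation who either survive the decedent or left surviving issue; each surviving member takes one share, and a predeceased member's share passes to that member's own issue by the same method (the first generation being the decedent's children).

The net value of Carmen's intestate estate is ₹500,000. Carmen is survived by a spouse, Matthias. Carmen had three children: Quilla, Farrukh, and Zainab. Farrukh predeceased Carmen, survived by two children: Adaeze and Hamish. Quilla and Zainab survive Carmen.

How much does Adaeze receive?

Adaeze receives ₹50,000.

Matthias takes two-fifths of ₹500,000 = ₹200,000. The remaining ₹300,000 passes to the descendants.
The descendants' portion (₹300,000) is divided into 3 shares of ₹100,000: Quilla and Zainab each take ₹100,000; Farrukh's ₹100,000 share passes to Farrukh's issue.
Farrukh's share (₹100,000) is divided into 2 shares of ₹50,000: Adaeze and Hamish each take ₹50,000.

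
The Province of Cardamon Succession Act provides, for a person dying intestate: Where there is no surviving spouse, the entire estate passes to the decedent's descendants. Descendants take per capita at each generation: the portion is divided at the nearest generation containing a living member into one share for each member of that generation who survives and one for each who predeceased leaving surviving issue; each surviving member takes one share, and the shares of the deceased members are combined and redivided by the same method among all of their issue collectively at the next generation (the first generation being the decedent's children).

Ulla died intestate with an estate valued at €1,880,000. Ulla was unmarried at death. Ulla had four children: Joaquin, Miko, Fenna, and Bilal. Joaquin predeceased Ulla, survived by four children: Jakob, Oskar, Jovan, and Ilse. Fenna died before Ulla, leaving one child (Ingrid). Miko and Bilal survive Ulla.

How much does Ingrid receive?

The entire €1,880,000 passes to the descendants.
That amount (€1,880,000) is divided at the children's generation into 4 shares of €470,000. Miko and Bilal each take €470,000. The 2 shares of the deceased (Joaquin and Fenna) are combined into a pool of €940,000.
That pool (€940,000) is divided at the grandchildren's generation equally among Jakob, Oskar, Jovan, Ilse, and Ingrid: €188,000 each.

Ingrid receives €188,000.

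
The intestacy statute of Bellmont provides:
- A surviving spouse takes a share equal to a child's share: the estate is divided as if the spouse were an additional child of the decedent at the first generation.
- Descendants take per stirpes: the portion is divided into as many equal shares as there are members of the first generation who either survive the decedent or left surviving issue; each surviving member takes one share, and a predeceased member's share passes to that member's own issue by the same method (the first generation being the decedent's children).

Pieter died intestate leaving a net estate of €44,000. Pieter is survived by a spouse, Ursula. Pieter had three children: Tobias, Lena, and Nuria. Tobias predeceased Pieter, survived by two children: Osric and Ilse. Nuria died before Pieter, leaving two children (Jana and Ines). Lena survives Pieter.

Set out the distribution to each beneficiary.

Ursula: €11,000; Osric: €5,500; Ilse: €5,500; Lena: €11,000; Jana: €5,500; Ines: €5,500

The spouse counts as an additional share at the children's level, so there are 4 primary shares of €11,000. Ursula takes one such share (€11,000).
The children's combined portion (€33,000) is divided into 3 shares of €11,000: Lena takes €11,000; Tobias's €11,000 share passes to Tobias's issue; Nuria's €11,000 share passes to Nuria's issue.
Tobias's share (€11,000) is divided into 2 shares of €5,500: Osric and Ilse each take €5,500.
Nuria's share (€11,000) is divided into 2 shares of €5,500: Jana and Ines each take €5,500.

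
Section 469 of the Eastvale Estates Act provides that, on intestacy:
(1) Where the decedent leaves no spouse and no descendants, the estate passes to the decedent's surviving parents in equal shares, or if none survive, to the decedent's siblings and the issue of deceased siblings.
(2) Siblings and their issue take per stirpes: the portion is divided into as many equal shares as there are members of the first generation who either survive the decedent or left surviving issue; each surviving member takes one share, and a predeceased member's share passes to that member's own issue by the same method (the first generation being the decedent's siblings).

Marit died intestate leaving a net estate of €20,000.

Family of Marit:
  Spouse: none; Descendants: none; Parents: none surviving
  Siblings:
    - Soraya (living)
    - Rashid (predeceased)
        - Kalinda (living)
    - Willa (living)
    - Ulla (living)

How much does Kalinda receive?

The entire €20,000 passes to the siblings and their issue.
That amount (€20,000) is divided into 4 shares of €5,000: Soraya, Willa, and Ulla each take €5,000; Rashid's €5,000 share passes to Rashid's issue.
Rashid's share (€5,000) passes entirely to Kalinda.

Kalinda receives €5,000.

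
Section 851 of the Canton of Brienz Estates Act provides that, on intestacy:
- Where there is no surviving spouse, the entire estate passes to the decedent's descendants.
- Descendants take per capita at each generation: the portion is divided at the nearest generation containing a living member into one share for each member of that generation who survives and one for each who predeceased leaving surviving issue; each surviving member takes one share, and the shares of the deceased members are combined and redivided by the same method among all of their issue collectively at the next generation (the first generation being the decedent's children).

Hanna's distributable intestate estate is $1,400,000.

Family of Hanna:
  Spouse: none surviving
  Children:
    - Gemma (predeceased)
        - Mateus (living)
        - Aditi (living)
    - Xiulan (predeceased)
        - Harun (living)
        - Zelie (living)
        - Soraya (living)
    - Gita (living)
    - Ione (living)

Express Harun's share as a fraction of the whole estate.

Harun receives 1/10 of the estate.

The entire $1,400,000 passes to the descendants.
That amount ($1,400,000) is divided at the children's generation into 4 shares of $350,000. Gita and Ione each take $350,000. The 2 shares of the deceased (Gemma and Xiulan) are combined into a pool of $700,000.
That pool ($700,000) is divided at the grandchildren's generation equally among Mateus, Aditi, Harun, Zelie, and Soraya: $140,000 each.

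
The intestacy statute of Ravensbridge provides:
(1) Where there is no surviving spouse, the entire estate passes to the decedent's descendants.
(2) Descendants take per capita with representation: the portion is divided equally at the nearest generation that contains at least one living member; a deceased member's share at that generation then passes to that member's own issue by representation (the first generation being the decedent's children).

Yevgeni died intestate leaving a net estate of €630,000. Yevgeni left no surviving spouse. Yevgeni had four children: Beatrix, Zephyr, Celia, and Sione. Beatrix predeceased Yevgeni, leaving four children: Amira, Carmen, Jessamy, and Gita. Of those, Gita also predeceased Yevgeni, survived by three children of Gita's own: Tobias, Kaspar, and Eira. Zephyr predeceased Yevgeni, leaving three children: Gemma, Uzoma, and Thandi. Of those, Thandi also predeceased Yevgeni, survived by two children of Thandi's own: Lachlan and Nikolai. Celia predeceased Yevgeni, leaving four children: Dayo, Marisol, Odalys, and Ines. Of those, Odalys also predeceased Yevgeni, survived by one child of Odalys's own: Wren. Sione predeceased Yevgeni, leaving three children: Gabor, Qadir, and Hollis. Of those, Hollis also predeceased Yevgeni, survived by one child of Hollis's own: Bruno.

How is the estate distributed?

The entire €630,000 passes to the descendants.
No child survives, so the initial division is made at the grandchildren's generation.
That amount (€630,000) is divided into 14 shares of €45,000: Amira, Carmen, Jessamy, Gemma, Uzoma, Dayo, Marisol, Ines, Gabor, and Qadir each take €45,000; Gita's €45,000 share passes to Gita's issue; Thandi's €45,000 share passes to Thandi's issue; Odalys's €45,000 share passes to Odalys's issue; Hollis's €45,000 share passes to Hollis's issue.
Gita's share (€45,000) is divided into 3 shares of €15,000: Tobias, Kaspar, and Eira each take €15,000.
Thandi's share (€45,000) is divided into 2 shares of €22,500: Lachlan and Nikolai each take €22,500.
Odalys's share (€45,000) passes entirely to Wren.
Hollis's share (€45,000) passes entirely to Bruno.

Amira: €45,000; Carmen: €45,000; Jessamy: €45,000; Tobias: €15,000; Kaspar: €15,000; Eira: €15,000; Gemma: €45,000; Uzoma: €45,000; Lachlan: €22,500; Nikolai: €22,500; Dayo: €45,000; Marisol: €45,000; Wren: €45,000; Ines: €45,000; Gabor: €45,000; Qadir: €45,000; Bruno: €45,000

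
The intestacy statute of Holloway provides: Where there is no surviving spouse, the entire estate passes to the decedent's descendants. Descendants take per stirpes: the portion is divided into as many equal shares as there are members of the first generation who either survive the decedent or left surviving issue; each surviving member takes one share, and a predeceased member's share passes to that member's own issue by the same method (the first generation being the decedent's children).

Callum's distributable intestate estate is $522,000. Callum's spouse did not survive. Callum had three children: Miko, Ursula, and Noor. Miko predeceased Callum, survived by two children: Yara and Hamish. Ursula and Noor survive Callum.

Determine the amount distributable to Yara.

The entire $522,000 passes to the descendants.
That amount ($522,000) is divided into 3 shares of $174,000: Ursula and Noor each take $174,000; Miko's $174,000 share passes to Miko's issue.
Miko's share ($174,000) is divided into 2 shares of $87,000: Yara and Hamish each take $87,000.

Yara receives $87,000.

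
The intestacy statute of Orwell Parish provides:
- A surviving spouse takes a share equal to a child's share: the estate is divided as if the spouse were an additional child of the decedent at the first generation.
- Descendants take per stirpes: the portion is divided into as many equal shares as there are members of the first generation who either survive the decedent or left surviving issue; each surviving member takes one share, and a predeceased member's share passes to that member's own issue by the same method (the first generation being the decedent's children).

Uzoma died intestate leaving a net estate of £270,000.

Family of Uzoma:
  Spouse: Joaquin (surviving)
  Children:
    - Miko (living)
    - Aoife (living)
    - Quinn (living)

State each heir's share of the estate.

Joaquin: £67,500; Miko: £67,500; Aoife: £67,500; Quinn: £67,500

The spouse counts as an additional share at the children's level, so there are 4 primary shares of £67,500. Joaquin takes one such share (£67,500).
The children's combined portion (£202,500) is divided into 3 shares of £67,500: Miko, Aoife, and Quinn each take £67,500.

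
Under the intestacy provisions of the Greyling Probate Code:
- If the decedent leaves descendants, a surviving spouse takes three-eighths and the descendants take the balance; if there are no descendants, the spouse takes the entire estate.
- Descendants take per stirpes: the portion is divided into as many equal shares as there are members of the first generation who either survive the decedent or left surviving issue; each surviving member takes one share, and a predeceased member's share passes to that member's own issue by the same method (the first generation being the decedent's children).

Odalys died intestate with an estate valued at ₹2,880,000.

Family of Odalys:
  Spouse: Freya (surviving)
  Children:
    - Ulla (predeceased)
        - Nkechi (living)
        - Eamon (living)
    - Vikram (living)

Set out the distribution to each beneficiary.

Freya: ₹1,080,000; Nkechi: ₹450,000; Eamon: ₹450,000; Vikram: ₹900,000

Freya takes three-eighths of ₹2,880,000 = ₹1,080,000. The remaining ₹1,800,000 passes to the descendants.
The descendants' portion (₹1,800,000) is divided into 2 shares of ₹900,000: Vikram takes ₹900,000; Ulla's ₹900,000 share passes to Ulla's issue.
Ulla's share (₹900,000) is divided into 2 shares of ₹450,000: Nkechi and Eamon each take ₹450,000.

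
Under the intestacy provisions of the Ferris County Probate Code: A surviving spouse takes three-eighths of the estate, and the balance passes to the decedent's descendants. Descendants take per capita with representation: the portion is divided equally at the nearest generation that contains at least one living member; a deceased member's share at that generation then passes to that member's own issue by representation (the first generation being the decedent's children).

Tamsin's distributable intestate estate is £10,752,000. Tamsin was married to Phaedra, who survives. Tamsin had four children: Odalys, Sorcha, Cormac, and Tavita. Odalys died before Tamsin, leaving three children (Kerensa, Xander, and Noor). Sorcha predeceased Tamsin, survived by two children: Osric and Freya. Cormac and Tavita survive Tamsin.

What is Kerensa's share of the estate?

Kerensa receives £560,000.

Phaedra takes three-eighths of £10,752,000 = £4,032,000. The remaining £6,720,000 passes to the descendants.
The descendants' portion (£6,720,000) is divided into 4 shares of £1,680,000: Cormac and Tavita each take £1,680,000; Odalys's £1,680,000 share passes to Odalys's issue; Sorcha's £1,680,000 share passes to Sorcha's issue.
Odalys's share (£1,680,000) is divided into 3 shares of £560,000: Kerensa, Xander, and Noor each take £560,000.
Sorcha's share (£1,680,000) is divided into 2 shares of £840,000: Osric and Freya each take £840,000.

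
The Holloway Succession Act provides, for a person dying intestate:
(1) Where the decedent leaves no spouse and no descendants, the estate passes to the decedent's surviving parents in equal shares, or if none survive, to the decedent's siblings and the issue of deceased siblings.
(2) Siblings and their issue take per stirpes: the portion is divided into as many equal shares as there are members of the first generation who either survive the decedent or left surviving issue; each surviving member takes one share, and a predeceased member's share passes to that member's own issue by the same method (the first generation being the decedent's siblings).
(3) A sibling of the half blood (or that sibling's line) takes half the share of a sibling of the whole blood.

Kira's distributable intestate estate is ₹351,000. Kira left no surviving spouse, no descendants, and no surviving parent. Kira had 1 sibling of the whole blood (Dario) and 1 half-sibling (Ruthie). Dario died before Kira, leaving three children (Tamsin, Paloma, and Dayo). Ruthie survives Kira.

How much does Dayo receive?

Dayo receives ₹78,000.

The entire ₹351,000 passes to the siblings and their issue.
Counting each half-blood sibling's line as half a unit, there are 3/2 units in ₹351,000, so one unit is ₹234,000. Whole-blood lines (Dario) take ₹234,000 each; half-blood lines (Ruthie) take ₹117,000 each.
Dario's share (₹234,000) is divided into 3 shares of ₹78,000: Tamsin, Paloma, and Dayo each take ₹78,000.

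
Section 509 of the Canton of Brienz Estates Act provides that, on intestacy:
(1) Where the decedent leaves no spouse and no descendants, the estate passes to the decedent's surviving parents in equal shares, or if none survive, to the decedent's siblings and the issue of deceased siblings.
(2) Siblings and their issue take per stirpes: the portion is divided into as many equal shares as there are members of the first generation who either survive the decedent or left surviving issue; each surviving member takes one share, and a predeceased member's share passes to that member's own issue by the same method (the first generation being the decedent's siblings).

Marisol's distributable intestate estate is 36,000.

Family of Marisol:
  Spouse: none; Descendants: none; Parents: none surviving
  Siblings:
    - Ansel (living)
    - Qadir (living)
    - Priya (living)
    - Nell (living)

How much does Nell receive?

The entire 36,000 passes to the siblings and their issue.
That amount (36,000) is divided into 4 shares of 9,000: Ansel, Qadir, Priya, and Nell each take 9,000.

Nell receives 9,000.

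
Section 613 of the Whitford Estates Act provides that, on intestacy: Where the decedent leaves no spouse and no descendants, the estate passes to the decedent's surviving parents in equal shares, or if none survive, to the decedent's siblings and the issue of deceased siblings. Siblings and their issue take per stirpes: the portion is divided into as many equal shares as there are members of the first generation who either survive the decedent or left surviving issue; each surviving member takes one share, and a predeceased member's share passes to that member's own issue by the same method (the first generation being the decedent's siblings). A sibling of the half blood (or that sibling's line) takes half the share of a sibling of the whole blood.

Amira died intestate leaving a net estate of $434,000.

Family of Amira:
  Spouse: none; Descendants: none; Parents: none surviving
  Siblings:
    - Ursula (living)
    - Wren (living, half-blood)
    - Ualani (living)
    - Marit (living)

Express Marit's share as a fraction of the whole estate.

The entire $434,000 passes to the siblings and their issue.
Counting each half-blood sibling's line as half a unit, there are 7/2 units in $434,000, so one unit is $124,000. Whole-blood lines (Ursula, Ualani, and Marit) take $124,000 each; half-blood lines (Wren) take $62,000 each.

Marit receives 2/7 of the estate.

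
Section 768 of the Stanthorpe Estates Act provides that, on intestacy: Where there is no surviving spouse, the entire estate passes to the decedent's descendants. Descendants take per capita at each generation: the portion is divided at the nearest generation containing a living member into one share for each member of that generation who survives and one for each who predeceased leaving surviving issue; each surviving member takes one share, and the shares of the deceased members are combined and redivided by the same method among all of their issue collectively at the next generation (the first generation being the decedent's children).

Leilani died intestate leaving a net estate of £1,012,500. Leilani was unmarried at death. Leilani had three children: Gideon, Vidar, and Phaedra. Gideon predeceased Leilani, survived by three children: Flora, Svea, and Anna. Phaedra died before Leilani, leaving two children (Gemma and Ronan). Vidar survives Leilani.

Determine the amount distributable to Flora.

The entire £1,012,500 passes to the descendants.
That amount (£1,012,500) is divided at the children's generation into 3 shares of £337,500. Vidar takes £337,500. The 2 shares of the deceased (Gideon and Phaedra) are combined into a pool of £675,000.
That pool (£675,000) is divided at the grandchildren's generation equally among Flora, Svea, Anna, Gemma, and Ronan: £135,000 each.

Flora receives £135,000.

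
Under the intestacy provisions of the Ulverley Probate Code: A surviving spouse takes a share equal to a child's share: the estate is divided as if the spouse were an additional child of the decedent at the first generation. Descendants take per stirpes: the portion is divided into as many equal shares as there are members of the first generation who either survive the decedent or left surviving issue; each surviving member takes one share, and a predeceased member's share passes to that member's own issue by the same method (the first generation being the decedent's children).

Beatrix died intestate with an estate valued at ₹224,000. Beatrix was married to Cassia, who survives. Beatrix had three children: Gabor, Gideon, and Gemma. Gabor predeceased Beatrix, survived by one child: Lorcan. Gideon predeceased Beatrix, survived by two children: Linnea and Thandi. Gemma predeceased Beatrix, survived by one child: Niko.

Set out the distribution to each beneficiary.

The spouse counts as an additional share at the children's level, so there are 4 primary shares of ₹56,000. Cassia takes one such share (₹56,000).
The children's combined portion (₹168,000) is divided into 3 shares of ₹56,000: Gabor's ₹56,000 share passes to Gabor's issue; Gideon's ₹56,000 share passes to Gideon's issue; Gemma's ₹56,000 share passes to Gemma's issue.
Gabor's share (₹56,000) passes entirely to Lorcan.
Gideon's share (₹56,000) is divided into 2 shares of ₹28,000: Linnea and Thandi each take ₹28,000.
Gemma's share (₹56,000) passes entirely to Niko.

Cassia: ₹56,000; Lorcan: ₹56,000; Linnea: ₹28,000; Thandi: ₹28,000; Niko: ₹56,000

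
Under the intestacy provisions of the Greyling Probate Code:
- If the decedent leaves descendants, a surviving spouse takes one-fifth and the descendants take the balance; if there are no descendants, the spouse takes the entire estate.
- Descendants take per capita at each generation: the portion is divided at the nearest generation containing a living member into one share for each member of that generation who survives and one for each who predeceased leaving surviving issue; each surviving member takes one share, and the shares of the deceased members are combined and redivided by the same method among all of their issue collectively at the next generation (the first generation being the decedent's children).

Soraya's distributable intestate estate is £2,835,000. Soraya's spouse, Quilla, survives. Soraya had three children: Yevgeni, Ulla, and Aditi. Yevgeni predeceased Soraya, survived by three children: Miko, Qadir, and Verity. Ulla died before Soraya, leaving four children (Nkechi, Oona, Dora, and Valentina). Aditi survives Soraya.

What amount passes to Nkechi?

Quilla takes one-fifth of £2,835,000 = £567,000. The remaining £2,268,000 passes to the descendants.
The descendants' portion (£2,268,000) is divided at the children's generation into 3 shares of £756,000. Aditi takes £756,000. The 2 shares of the deceased (Yevgeni and Ulla) are combined into a pool of £1,512,000.
That pool (£1,512,000) is divided at the grandchildren's generation equally among Miko, Qadir, Verity, Nkechi, Oona, Dora, and Valentina: £216,000 each.

Nkechi receives £216,000.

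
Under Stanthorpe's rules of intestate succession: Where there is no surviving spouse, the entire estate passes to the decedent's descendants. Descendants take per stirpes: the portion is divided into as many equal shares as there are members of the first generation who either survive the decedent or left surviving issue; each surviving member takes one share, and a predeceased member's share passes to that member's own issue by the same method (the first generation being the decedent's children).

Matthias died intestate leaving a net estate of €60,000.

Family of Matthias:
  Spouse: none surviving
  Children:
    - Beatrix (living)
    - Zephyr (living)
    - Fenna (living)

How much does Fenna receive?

Fenna receives €20,000.

The entire €60,000 passes to the descendants.
That amount (€60,000) is divided into 3 shares of €20,000: Beatrix, Zephyr, and Fenna each take €20,000.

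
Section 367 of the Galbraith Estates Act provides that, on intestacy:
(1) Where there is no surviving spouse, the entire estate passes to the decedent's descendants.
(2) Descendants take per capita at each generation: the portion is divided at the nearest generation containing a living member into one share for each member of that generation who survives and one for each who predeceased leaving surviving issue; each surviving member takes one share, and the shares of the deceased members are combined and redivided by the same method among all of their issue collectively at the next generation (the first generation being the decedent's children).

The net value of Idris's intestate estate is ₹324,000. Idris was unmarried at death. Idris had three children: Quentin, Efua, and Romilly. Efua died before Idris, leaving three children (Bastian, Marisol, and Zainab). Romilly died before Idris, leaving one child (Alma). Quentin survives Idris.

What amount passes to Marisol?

Marisol receives ₹54,000.

The entire ₹324,000 passes to the descendants.
That amount (₹324,000) is divided at the children's generation into 3 shares of ₹108,000. Quentin takes ₹108,000. The 2 shares of the deceased (Efua and Romilly) are combined into a pool of ₹216,000.
That pool (₹216,000) is divided at the grandchildren's generation equally among Bastian, Marisol, Zainab, and Alma: ₹54,000 each.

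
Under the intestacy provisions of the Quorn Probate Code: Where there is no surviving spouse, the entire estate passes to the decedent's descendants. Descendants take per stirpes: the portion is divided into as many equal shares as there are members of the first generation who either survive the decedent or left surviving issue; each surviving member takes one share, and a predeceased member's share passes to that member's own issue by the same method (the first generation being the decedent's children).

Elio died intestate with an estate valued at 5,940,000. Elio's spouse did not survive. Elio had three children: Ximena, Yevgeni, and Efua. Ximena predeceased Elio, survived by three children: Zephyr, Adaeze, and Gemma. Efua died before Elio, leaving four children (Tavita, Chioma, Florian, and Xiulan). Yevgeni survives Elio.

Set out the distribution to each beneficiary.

The entire 5,940,000 passes to the descendants.
That amount (5,940,000) is divided into 3 shares of 1,980,000: Yevgeni takes 1,980,000; Ximena's 1,980,000 share passes to Ximena's issue; Efua's 1,980,000 share passes to Efua's issue.
Ximena's share (1,980,000) is divided into 3 shares of 660,000: Zephyr, Adaeze, and Gemma each take 660,000.
Efua's share (1,980,000) is divided into 4 shares of 495,000: Tavita, Chioma, Florian, and Xiulan each take 495,000.

Zephyr: 660,000; Adaeze: 660,000; Gemma: 660,000; Yevgeni: 1,980,000; Tavita: 495,000; Chioma: 495,000; Florian: 495,000; Xiulan: 495,000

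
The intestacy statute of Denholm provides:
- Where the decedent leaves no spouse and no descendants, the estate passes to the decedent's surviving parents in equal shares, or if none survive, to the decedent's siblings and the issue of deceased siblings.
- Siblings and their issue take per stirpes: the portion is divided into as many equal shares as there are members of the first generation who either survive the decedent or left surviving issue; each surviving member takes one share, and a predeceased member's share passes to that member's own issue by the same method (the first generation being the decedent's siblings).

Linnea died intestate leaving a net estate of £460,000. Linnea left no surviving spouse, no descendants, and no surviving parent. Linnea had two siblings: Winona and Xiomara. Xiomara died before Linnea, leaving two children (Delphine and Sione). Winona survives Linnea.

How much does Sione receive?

Sione receives £115,000.

The entire £460,000 passes to the siblings and their issue.
That amount (£460,000) is divided into 2 shares of £230,000: Winona takes £230,000; Xiomara's £230,000 share passes to Xiomara's issue.
Xiomara's share (£230,000) is divided into 2 shares of £115,000: Delphine and Sione each take £115,000.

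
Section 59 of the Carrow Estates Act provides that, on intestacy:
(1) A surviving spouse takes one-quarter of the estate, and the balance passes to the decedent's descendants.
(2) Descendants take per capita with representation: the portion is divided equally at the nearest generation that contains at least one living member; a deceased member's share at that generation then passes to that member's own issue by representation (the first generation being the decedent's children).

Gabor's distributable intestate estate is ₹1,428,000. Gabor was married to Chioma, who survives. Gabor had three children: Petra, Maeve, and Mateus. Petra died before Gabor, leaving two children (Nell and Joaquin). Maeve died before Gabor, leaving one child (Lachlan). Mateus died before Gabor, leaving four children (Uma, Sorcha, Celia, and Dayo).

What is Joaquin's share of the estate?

Chioma takes one-quarter of ₹1,428,000 = ₹357,000. The remaining ₹1,071,000 passes to the descendants.
No child survives, so the initial division is made at the grandchildren's generation.
The descendants' portion (₹1,071,000) is divided into 7 shares of ₹153,000: Nell, Joaquin, Lachlan, Uma, Sorcha, Celia, and Dayo each take ₹153,000.

Joaquin receives ₹153,000.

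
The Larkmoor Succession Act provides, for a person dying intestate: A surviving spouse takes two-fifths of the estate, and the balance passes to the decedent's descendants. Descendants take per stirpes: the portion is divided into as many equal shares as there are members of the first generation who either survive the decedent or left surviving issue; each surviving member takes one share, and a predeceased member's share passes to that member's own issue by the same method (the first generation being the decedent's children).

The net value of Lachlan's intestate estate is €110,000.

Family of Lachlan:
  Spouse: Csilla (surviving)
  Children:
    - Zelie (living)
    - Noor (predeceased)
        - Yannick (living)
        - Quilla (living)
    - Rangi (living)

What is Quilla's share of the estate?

Quilla receives €11,000.

Csilla takes two-fifths of €110,000 = €44,000. The remaining €66,000 passes to the descendants.
The descendants' portion (€66,000) is divided into 3 shares of €22,000: Zelie and Rangi each take €22,000; Noor's €22,000 share passes to Noor's issue.
Noor's share (€22,000) is divided into 2 shares of €11,000: Yannick and Quilla each take €11,000.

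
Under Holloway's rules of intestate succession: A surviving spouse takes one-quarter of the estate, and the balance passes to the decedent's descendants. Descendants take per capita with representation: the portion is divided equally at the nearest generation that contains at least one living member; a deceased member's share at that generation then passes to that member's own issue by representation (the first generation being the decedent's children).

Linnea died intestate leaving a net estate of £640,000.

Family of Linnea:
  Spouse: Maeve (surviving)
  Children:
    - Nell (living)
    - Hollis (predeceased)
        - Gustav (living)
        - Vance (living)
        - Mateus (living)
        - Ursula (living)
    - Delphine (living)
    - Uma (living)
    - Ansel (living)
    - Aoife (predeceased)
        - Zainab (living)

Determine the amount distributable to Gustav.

Maeve takes one-quarter of £640,000 = £160,000. The remaining £480,000 passes to the descendants.
The descendants' portion (£480,000) is divided into 6 shares of £80,000: Nell, Delphine, Uma, and Ansel each take £80,000; Hollis's £80,000 share passes to Hollis's issue; Aoife's £80,000 share passes to Aoife's issue.
Hollis's share (£80,000) is divided into 4 shares of £20,000: Gustav, Vance, Mateus, and Ursula each take £20,000.
Aoife's share (£80,000) passes entirely to Zainab.

Gustav receives £20,000.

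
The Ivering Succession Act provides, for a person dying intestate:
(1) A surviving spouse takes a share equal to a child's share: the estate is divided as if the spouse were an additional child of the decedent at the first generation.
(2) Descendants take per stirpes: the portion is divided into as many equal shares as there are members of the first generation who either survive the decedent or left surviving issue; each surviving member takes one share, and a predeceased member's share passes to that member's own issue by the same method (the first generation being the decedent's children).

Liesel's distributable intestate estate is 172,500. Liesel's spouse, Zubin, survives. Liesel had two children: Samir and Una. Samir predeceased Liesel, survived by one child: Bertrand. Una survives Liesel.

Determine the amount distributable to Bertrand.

Bertrand receives 57,500.

The spouse counts as an additional share at the children's level, so there are 3 primary shares of 57,500. Zubin takes one such share (57,500).
The children's combined portion (115,000) is divided into 2 shares of 57,500: Una takes 57,500; Samir's 57,500 share passes to Samir's issue.
Samir's share (57,500) passes entirely to Bertrand.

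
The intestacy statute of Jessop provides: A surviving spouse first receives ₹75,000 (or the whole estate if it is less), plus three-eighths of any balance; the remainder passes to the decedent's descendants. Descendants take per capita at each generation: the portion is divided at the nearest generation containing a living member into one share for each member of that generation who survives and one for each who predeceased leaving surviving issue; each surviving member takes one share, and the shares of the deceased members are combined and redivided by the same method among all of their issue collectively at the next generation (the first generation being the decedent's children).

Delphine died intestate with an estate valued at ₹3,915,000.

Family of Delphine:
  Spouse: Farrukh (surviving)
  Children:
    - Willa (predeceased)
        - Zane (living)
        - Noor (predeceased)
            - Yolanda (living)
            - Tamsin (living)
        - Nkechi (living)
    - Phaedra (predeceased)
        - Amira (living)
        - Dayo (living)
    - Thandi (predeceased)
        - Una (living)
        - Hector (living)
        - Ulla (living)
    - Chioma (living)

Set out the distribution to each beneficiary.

Farrukh: ₹1,515,000; Zane: ₹225,000; Yolanda: ₹112,500; Tamsin: ₹112,500; Nkechi: ₹225,000; Amira: ₹225,000; Dayo: ₹225,000; Una: ₹225,000; Hector: ₹225,000; Ulla: ₹225,000; Chioma: ₹600,000

Farrukh first takes ₹75,000, leaving a balance of ₹3,840,000. Farrukh then takes three-eighths of the balance (₹1,440,000), for a total of ₹1,515,000. The remaining ₹2,400,000 passes to the descendants.
The descendants' portion (₹2,400,000) is divided at the children's generation into 4 shares of ₹600,000. Chioma takes ₹600,000. The 3 shares of the deceased (Willa, Phaedra, and Thandi) are combined into a pool of ₹1,800,000.
That pool (₹1,800,000) is divided at the grandchildren's generation into 8 shares of ₹225,000. Zane, Nkechi, Amira, Dayo, Una, Hector, and Ulla each take ₹225,000. The remaining share for the deceased Noor (₹225,000) is carried to the next generation.
That pool (₹225,000) is divided at the great-grandchildren's generation equally among Yolanda and Tamsin: ₹112,500 each.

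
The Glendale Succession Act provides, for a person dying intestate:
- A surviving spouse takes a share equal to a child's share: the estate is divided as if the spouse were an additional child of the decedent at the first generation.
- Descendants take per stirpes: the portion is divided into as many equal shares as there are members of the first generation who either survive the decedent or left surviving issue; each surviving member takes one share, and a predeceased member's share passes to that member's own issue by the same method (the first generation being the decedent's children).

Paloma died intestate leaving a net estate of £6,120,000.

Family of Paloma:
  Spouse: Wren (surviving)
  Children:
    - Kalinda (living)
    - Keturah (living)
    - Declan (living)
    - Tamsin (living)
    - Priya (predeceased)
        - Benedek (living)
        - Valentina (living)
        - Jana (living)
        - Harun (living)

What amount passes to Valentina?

Valentina receives £255,000.

The spouse counts as an additional share at the children's level, so there are 6 primary shares of £1,020,000. Wren takes one such share (£1,020,000).
The children's combined portion (£5,100,000) is divided into 5 shares of £1,020,000: Kalinda, Keturah, Declan, and Tamsin each take £1,020,000; Priya's £1,020,000 share passes to Priya's issue.
Priya's share (£1,020,000) is divided into 4 shares of £255,000: Benedek, Valentina, Jana, and Harun each take £255,000.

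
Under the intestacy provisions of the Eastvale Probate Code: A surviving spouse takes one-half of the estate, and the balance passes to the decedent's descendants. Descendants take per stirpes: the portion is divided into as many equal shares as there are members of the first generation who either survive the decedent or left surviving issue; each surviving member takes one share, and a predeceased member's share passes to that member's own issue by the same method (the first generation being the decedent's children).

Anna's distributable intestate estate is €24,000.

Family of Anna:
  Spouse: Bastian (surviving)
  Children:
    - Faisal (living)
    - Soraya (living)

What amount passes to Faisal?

Bastian takes one-half of €24,000 = €12,000. The remaining €12,000 passes to the descendants.
The descendants' portion (€12,000) is divided into 2 shares of €6,000: Faisal and Soraya each take €6,000.

Faisal receives €6,000.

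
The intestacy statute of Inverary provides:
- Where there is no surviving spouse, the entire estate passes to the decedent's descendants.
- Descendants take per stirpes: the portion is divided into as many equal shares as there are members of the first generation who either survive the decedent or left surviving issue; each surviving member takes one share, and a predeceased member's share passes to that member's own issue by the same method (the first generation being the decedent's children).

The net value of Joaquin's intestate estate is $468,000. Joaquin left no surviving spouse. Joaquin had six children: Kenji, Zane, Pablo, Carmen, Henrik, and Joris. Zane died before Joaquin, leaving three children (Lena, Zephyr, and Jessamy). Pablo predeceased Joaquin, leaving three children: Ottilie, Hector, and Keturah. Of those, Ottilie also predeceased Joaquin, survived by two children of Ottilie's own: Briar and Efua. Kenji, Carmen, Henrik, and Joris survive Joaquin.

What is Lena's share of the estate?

Lena receives $26,000.

The entire $468,000 passes to the descendants.
That amount ($468,000) is divided into 6 shares of $78,000: Kenji, Carmen, Henrik, and Joris each take $78,000; Zane's $78,000 share passes to Zane's issue; Pablo's $78,000 share passes to Pablo's issue.
Zane's share ($78,000) is divided into 3 shares of $26,000: Lena, Zephyr, and Jessamy each take $26,000.
Pablo's share ($78,000) is divided into 3 shares of $26,000: Hector and Keturah each take $26,000; Ottilie's $26,000 share passes to Ottilie's issue.
Ottilie's share ($26,000) is divided into 2 shares of $13,000: Briar and Efua each take $13,000.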